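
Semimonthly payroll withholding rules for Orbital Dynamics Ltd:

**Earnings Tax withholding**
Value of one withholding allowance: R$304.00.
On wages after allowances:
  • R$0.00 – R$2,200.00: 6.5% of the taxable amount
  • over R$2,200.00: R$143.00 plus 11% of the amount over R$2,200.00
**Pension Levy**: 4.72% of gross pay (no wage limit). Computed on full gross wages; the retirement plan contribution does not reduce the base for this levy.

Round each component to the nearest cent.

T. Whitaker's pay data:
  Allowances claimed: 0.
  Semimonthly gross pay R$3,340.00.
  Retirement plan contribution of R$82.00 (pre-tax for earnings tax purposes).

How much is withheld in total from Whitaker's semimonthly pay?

Earnings Tax: taxable = R$3,340.00 − R$82.00 = R$3,258.00
  R$143.00 + 11% × (R$3,258.00 − R$2,200.00) = R$143.00 + 11% × R$1,058.00 = R$259.38
Pension Levy: 4.72% × R$3,340.00 = R$157.65
Total: R$259.38 + R$157.65 = R$417.03

R$417.03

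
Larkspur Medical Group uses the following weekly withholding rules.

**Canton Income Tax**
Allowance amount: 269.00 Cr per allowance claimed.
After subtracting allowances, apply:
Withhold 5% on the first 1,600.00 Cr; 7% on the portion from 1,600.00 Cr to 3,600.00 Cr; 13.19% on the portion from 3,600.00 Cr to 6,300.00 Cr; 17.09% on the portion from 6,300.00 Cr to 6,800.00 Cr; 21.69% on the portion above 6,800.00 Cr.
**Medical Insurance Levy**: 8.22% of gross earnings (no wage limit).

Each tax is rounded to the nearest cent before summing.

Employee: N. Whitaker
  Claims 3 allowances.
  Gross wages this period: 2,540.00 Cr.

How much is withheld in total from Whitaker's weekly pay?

298.10 Cr

Canton Income Tax: taxable = 2,540.00 Cr − 3×269.00 Cr = 1,733.00 Cr
  80.00 Cr + 7% × (1,733.00 Cr − 1,600.00 Cr) = 80.00 Cr + 7% × 133.00 Cr = 89.31 Cr
Medical Insurance Levy: 8.22% × 2,540.00 Cr = 208.79 Cr
Total: 89.31 Cr + 208.79 Cr = 298.10 Cr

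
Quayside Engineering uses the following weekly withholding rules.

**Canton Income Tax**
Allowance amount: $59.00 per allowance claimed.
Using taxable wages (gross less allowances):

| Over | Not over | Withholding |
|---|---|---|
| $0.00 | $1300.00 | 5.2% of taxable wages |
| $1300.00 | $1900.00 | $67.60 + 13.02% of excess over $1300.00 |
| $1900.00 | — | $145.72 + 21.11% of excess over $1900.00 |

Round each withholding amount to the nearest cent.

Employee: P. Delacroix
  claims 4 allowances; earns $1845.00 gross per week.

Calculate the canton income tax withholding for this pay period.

$107.83

Canton Income Tax: taxable = $1845.00 − 4×$59.00 = $1609.00
  $67.60 + 13.02% × ($1609.00 − $1300.00) = $67.60 + 13.02% × $309.00 = $107.83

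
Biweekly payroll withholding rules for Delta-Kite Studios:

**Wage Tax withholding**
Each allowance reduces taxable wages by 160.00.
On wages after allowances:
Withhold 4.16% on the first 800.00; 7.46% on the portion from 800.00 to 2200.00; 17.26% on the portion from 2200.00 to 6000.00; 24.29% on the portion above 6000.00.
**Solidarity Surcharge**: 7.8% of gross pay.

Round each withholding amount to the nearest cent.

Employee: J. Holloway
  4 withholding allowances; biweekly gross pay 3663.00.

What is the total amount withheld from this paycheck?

Wage Tax: taxable = 3663.00 − 4×160.00 = 3023.00
  137.72 + 17.26% × (3023.00 − 2200.00) = 137.72 + 17.26% × 823.00 = 279.77
Solidarity Surcharge: 7.8% × 3663.00 = 285.71
Total: 279.77 + 285.71 = 565.48

565.48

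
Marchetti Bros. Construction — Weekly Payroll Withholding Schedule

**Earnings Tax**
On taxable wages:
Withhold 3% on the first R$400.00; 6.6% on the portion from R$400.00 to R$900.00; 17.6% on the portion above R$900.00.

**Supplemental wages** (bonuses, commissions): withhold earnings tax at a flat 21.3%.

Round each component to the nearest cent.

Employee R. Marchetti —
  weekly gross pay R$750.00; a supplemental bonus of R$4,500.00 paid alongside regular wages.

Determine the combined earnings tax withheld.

Earnings Tax: taxable = R$750.00
  R$12.00 + 6.6% × (R$750.00 − R$400.00) = R$12.00 + 6.6% × R$350.00 = R$35.10
Supplemental (21.3% flat on bonus): 21.3% × R$4,500.00 = R$958.50
Total earnings tax: R$35.10 + R$958.50 = R$993.60

R$993.60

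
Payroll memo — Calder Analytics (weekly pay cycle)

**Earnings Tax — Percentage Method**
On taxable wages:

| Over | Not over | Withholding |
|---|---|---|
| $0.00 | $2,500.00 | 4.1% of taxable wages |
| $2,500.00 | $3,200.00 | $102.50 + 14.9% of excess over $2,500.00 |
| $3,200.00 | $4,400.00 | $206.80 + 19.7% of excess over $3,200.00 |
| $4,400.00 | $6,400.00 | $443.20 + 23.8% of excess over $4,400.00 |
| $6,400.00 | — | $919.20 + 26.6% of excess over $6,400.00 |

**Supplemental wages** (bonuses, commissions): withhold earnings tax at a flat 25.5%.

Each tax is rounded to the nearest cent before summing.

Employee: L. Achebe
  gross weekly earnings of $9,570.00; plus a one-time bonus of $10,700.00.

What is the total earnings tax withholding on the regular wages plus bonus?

$4,490.92

Earnings Tax: taxable = $9,570.00
  $919.20 + 26.6% × ($9,570.00 − $6,400.00) = $919.20 + 26.6% × $3,170.00 = $1,762.42
Supplemental (25.5% flat on bonus): 25.5% × $10,700.00 = $2,728.50
Total earnings tax: $1,762.42 + $2,728.50 = $4,490.92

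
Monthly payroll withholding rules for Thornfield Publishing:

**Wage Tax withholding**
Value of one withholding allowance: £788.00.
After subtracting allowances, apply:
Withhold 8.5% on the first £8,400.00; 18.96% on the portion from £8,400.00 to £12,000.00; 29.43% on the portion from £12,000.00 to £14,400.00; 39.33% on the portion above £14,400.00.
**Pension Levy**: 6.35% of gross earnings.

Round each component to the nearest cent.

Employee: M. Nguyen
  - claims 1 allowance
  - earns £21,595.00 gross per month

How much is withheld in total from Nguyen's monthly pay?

Wage Tax: taxable = £21,595.00 − 1×£788.00 = £20,807.00
  £2,102.88 + 39.33% × (£20,807.00 − £14,400.00) = £2,102.88 + 39.33% × £6,407.00 = £4,622.75
Pension Levy: 6.35% × £21,595.00 = £1,371.28
Total: £4,622.75 + £1,371.28 = £5,994.03

£5,994.03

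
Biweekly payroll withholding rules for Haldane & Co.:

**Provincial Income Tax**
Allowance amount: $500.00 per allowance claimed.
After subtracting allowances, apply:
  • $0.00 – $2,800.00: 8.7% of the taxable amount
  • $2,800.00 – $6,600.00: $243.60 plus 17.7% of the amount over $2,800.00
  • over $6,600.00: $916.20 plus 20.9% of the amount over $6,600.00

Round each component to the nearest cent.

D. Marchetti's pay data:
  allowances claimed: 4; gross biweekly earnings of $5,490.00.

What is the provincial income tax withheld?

Provincial Income Tax: taxable = $5,490.00 − 4×$500.00 = $3,490.00
  $243.60 + 17.7% × ($3,490.00 − $2,800.00) = $243.60 + 17.7% × $690.00 = $365.73

$365.73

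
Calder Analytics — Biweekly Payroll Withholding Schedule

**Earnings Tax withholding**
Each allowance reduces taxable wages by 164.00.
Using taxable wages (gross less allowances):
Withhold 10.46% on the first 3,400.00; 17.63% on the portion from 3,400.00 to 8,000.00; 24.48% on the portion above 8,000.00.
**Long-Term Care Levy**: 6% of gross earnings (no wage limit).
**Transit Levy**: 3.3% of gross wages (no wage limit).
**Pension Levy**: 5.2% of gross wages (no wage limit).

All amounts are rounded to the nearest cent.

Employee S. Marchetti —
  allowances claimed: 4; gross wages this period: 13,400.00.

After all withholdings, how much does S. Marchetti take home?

9,129.05

Earnings Tax: taxable = 13,400.00 − 4×164.00 = 12,744.00
  1,166.62 + 24.48% × (12,744.00 − 8,000.00) = 1,166.62 + 24.48% × 4,744.00 = 2,327.95
Long-Term Care Levy: 6% × 13,400.00 = 804.00
Transit Levy: 3.3% × 13,400.00 = 442.20
Pension Levy: 5.2% × 13,400.00 = 696.80
Total withheld: 2,327.95 + 804.00 + 442.20 + 696.80 = 4,270.95
Net pay: 13,400.00 − 4,270.95 = 9,129.05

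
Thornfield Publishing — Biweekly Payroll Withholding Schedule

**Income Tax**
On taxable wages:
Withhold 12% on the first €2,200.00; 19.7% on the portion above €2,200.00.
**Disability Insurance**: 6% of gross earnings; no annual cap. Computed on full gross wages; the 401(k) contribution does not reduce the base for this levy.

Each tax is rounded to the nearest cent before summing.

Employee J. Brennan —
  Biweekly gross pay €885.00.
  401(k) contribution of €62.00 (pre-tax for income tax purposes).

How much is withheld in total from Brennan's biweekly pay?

Income Tax: taxable = €885.00 − €62.00 = €823.00
  12% × €823.00 = €98.76
Disability Insurance: 6% × €885.00 = €53.10
Total: €98.76 + €53.10 = €151.86

€151.86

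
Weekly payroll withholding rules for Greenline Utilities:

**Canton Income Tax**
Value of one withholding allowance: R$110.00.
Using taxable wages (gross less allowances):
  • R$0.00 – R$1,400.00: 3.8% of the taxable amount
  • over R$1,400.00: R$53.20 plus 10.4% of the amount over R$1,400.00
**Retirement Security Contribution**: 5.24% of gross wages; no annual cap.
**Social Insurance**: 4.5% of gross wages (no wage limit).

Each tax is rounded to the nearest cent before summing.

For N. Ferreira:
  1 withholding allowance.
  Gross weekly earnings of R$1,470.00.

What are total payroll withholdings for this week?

Canton Income Tax: taxable = R$1,470.00 − 1×R$110.00 = R$1,360.00
  3.8% × R$1,360.00 = R$51.68
Retirement Security Contribution: 5.24% × R$1,470.00 = R$77.03
Social Insurance: 4.5% × R$1,470.00 = R$66.15
Total: R$51.68 + R$77.03 + R$66.15 = R$194.86

R$194.86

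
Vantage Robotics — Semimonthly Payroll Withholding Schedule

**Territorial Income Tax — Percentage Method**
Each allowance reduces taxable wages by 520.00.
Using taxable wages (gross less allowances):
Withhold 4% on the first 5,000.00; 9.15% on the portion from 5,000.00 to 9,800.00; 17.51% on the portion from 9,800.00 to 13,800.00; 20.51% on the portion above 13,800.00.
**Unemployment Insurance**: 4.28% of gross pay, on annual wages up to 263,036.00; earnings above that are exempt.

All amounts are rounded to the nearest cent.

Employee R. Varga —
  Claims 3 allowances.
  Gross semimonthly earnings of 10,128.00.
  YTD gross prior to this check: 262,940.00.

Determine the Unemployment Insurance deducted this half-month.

4.11

Unemployment Insurance: cap 263,036.00 − YTD 262,940.00 = 96.00 subject; 4.28% × 96.00 = 4.11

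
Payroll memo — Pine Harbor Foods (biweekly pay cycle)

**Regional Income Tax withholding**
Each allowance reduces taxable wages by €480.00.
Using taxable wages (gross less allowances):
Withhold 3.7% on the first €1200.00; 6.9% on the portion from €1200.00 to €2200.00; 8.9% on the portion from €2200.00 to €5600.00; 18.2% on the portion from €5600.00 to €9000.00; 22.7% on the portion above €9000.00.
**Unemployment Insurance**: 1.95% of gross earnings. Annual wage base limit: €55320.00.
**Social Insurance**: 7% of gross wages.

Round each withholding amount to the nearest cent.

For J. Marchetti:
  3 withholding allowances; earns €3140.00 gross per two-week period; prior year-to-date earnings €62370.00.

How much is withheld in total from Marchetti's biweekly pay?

€298.70

Regional Income Tax: taxable = €3140.00 − 3×€480.00 = €1700.00
  €44.40 + 6.9% × (€1700.00 − €1200.00) = €44.40 + 6.9% × €500.00 = €78.90
Unemployment Insurance: YTD €62370.00 ≥ cap €55320.00 → €0.00
Social Insurance: 7% × €3140.00 = €219.80
Total: €78.90 + €0.00 + €219.80 = €298.70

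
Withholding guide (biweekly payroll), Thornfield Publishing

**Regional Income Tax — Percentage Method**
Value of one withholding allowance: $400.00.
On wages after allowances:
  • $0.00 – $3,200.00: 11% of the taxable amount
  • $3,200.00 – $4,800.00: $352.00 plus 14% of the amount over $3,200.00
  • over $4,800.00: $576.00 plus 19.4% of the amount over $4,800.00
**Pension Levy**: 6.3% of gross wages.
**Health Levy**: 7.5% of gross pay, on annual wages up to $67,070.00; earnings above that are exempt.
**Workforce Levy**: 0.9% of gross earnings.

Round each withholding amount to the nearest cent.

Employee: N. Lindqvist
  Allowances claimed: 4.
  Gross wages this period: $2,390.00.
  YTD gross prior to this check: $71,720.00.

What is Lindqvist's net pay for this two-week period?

$2,131.02

Regional Income Tax: taxable = $2,390.00 − 4×$400.00 = $790.00
  11% × $790.00 = $86.90
Pension Levy: 6.3% × $2,390.00 = $150.57
Health Levy: YTD $71,720.00 ≥ cap $67,070.00 → $0.00
Workforce Levy: 0.9% × $2,390.00 = $21.51
Total withheld: $86.90 + $150.57 + $0.00 + $21.51 = $258.98
Net pay: $2,390.00 − $258.98 = $2,131.02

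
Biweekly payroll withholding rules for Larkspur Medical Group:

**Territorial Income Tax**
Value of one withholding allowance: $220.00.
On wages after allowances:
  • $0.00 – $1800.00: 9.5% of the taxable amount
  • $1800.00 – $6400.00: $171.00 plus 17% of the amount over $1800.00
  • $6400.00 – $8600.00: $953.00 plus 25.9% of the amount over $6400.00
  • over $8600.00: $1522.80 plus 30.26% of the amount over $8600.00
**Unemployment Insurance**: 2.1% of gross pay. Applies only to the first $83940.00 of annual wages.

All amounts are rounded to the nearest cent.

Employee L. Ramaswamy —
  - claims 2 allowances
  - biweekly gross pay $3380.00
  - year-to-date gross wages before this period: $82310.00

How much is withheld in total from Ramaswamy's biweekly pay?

$399.03

Territorial Income Tax: taxable = $3380.00 − 2×$220.00 = $2940.00
  $171.00 + 17% × ($2940.00 − $1800.00) = $171.00 + 17% × $1140.00 = $364.80
Unemployment Insurance: cap $83940.00 − YTD $82310.00 = $1630.00 subject; 2.1% × $1630.00 = $34.23
Total: $364.80 + $34.23 = $399.03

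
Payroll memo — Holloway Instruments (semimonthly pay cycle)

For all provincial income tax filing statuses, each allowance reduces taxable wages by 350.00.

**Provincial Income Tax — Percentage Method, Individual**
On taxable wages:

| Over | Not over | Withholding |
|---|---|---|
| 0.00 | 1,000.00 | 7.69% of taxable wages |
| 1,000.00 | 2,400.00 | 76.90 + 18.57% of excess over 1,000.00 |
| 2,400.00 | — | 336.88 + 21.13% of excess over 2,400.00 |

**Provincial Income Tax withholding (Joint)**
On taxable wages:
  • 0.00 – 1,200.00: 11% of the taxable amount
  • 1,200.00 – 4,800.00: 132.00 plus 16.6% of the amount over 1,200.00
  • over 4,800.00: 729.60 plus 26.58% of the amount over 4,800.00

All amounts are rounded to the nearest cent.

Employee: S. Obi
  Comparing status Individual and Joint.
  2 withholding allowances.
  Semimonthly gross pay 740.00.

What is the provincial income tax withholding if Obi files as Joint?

4.40

Provincial Income Tax (Joint): taxable = 740.00 − 2×350.00 = 40.00
  11% × 40.00 = 4.40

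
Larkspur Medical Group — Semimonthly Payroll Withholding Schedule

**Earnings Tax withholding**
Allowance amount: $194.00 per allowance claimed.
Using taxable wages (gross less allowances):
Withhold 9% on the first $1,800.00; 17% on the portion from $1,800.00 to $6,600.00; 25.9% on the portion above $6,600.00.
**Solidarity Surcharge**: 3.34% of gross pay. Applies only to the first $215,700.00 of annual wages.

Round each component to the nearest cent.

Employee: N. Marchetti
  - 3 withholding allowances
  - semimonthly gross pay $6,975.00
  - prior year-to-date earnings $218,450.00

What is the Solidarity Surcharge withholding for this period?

$0.00

Solidarity Surcharge: YTD $218,450.00 ≥ cap $215,700.00 → $0.00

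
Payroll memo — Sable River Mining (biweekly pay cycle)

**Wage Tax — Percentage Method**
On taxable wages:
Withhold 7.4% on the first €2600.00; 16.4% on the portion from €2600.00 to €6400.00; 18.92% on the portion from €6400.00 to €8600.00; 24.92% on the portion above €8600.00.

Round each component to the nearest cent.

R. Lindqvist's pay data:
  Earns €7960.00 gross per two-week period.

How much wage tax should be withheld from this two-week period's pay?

Wage Tax: taxable = €7960.00
  €815.60 + 18.92% × (€7960.00 − €6400.00) = €815.60 + 18.92% × €1560.00 = €1110.75

€1110.75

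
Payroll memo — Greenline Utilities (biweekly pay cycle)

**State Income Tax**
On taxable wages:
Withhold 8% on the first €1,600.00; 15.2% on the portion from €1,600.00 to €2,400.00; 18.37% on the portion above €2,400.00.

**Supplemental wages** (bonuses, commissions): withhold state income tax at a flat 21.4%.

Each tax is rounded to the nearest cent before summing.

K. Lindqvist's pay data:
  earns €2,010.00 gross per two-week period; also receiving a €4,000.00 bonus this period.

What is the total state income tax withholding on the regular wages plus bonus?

€1,046.32

State Income Tax: taxable = €2,010.00
  €128.00 + 15.2% × (€2,010.00 − €1,600.00) = €128.00 + 15.2% × €410.00 = €190.32
Supplemental (21.4% flat on bonus): 21.4% × €4,000.00 = €856.00
Total state income tax: €190.32 + €856.00 = €1,046.32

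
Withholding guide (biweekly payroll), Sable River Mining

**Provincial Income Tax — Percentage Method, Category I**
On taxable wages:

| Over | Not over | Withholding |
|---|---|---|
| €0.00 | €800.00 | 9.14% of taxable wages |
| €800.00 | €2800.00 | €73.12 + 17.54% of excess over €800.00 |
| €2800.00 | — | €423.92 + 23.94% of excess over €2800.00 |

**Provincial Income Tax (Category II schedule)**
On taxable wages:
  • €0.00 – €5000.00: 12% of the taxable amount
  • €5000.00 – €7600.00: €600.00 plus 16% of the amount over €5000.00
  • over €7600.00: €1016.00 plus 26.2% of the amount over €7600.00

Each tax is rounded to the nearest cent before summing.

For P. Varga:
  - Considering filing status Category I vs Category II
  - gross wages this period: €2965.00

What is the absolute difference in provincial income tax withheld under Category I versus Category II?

€107.62

Provincial Income Tax (Category I): taxable = €2965.00
  €423.92 + 23.94% × (€2965.00 − €2800.00) = €423.92 + 23.94% × €165.00 = €463.42
Provincial Income Tax (Category II): taxable = €2965.00
  12% × €2965.00 = €355.80
Difference: |€463.42 − €355.80| = €107.62 (higher under Category I)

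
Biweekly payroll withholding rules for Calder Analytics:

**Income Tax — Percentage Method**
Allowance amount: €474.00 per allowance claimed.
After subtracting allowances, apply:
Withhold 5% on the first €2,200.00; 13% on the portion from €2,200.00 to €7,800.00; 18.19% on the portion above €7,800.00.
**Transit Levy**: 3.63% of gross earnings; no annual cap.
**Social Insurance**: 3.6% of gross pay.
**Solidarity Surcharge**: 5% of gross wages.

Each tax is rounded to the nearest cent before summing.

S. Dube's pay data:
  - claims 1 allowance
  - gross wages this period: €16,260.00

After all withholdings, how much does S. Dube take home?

Income Tax: taxable = €16,260.00 − 1×€474.00 = €15,786.00
  €838.00 + 18.19% × (€15,786.00 − €7,800.00) = €838.00 + 18.19% × €7,986.00 = €2,290.65
Transit Levy: 3.63% × €16,260.00 = €590.24
Social Insurance: 3.6% × €16,260.00 = €585.36
Solidarity Surcharge: 5% × €16,260.00 = €813.00
Total withheld: €2,290.65 + €590.24 + €585.36 + €813.00 = €4,279.25
Net pay: €16,260.00 − €4,279.25 = €11,980.75

€11,980.75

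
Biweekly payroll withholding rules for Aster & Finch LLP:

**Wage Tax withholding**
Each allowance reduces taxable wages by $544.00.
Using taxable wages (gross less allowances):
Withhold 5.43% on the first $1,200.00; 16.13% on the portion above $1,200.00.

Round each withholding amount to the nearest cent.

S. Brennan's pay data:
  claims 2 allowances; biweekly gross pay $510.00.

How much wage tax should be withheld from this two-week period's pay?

$0.00

Wage Tax: taxable = $510.00 − 2×$544.00 = $-578.00
  Taxable ≤ 0 → $0.00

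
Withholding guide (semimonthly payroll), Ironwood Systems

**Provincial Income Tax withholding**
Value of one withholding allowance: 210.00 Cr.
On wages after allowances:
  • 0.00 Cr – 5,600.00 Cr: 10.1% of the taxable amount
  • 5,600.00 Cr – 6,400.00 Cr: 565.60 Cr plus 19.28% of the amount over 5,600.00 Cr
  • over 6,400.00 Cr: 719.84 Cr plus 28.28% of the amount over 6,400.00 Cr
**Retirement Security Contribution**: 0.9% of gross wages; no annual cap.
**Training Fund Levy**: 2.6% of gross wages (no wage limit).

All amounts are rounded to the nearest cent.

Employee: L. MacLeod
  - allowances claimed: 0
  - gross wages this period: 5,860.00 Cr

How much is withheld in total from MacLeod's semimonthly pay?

Provincial Income Tax: taxable = 5,860.00 Cr
  565.60 Cr + 19.28% × (5,860.00 Cr − 5,600.00 Cr) = 565.60 Cr + 19.28% × 260.00 Cr = 615.73 Cr
Retirement Security Contribution: 0.9% × 5,860.00 Cr = 52.74 Cr
Training Fund Levy: 2.6% × 5,860.00 Cr = 152.36 Cr
Total: 615.73 Cr + 52.74 Cr + 152.36 Cr = 820.83 Cr

820.83 Cr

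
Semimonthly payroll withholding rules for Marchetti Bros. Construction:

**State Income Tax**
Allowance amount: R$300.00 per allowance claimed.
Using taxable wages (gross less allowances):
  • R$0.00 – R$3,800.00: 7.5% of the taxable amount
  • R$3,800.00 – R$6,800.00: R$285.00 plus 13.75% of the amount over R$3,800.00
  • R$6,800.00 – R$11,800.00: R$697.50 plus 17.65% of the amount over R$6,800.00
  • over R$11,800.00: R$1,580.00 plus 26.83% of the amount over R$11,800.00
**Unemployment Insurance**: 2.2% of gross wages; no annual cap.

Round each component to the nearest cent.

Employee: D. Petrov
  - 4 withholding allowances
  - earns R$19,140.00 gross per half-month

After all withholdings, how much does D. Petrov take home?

R$15,491.56

State Income Tax: taxable = R$19,140.00 − 4×R$300.00 = R$17,940.00
  R$1,580.00 + 26.83% × (R$17,940.00 − R$11,800.00) = R$1,580.00 + 26.83% × R$6,140.00 = R$3,227.36
Unemployment Insurance: 2.2% × R$19,140.00 = R$421.08
Total withheld: R$3,227.36 + R$421.08 = R$3,648.44
Net pay: R$19,140.00 − R$3,648.44 = R$15,491.56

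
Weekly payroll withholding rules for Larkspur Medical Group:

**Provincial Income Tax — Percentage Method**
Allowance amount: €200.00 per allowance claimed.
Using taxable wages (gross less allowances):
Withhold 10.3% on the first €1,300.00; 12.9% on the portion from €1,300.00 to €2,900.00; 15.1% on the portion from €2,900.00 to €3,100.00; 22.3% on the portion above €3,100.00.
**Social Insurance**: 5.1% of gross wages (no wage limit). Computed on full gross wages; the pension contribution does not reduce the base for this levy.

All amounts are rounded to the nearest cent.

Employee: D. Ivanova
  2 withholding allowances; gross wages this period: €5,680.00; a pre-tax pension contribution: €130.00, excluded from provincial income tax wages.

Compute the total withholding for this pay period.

€1,117.33

Provincial Income Tax: taxable = €5,680.00 − €130.00 − 2×€200.00 = €5,150.00
  €370.50 + 22.3% × (€5,150.00 − €3,100.00) = €370.50 + 22.3% × €2,050.00 = €827.65
Social Insurance: 5.1% × €5,680.00 = €289.68
Total: €827.65 + €289.68 = €1,117.33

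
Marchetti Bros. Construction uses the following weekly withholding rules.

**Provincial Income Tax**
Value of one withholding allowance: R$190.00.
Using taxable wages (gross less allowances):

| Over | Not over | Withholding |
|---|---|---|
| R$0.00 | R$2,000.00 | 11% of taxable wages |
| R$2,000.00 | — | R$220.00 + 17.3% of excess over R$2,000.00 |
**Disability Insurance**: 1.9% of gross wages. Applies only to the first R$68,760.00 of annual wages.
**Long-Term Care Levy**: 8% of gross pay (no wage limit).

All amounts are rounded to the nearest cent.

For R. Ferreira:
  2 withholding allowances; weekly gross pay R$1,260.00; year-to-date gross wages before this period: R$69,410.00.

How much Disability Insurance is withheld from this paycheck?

R$0.00

Disability Insurance: YTD R$69,410.00 ≥ cap R$68,760.00 → R$0.00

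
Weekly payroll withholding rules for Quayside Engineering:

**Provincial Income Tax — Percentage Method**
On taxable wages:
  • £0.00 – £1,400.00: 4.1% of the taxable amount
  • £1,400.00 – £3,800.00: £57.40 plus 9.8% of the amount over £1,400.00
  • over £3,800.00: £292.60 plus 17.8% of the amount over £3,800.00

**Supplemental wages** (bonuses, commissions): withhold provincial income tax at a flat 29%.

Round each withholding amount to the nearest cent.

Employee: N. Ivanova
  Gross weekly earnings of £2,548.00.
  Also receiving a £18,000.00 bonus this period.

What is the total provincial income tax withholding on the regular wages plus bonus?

Provincial Income Tax: taxable = £2,548.00
  £57.40 + 9.8% × (£2,548.00 − £1,400.00) = £57.40 + 9.8% × £1,148.00 = £169.90
Supplemental (29% flat on bonus): 29% × £18,000.00 = £5,220.00
Total provincial income tax: £169.90 + £5,220.00 = £5,389.90

£5,389.90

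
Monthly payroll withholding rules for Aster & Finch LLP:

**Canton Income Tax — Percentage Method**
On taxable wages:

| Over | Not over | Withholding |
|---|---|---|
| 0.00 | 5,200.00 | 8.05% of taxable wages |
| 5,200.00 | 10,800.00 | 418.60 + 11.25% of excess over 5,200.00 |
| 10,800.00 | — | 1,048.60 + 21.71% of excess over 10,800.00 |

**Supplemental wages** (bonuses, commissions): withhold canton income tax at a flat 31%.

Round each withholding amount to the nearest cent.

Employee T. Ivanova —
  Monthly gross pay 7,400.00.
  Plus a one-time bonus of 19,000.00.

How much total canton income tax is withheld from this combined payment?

Canton Income Tax: taxable = 7,400.00
  418.60 + 11.25% × (7,400.00 − 5,200.00) = 418.60 + 11.25% × 2,200.00 = 666.10
Supplemental (31% flat on bonus): 31% × 19,000.00 = 5,890.00
Total canton income tax: 666.10 + 5,890.00 = 6,556.10

6,556.10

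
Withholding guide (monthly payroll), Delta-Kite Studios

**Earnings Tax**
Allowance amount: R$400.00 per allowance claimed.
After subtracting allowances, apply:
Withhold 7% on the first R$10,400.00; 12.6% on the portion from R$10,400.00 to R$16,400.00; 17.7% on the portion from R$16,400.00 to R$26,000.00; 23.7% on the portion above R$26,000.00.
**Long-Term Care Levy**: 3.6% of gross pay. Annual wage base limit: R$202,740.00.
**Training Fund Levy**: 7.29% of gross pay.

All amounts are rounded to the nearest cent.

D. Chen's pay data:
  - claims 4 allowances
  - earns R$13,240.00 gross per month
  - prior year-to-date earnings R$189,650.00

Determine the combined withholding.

Earnings Tax: taxable = R$13,240.00 − 4×R$400.00 = R$11,640.00
  R$728.00 + 12.6% × (R$11,640.00 − R$10,400.00) = R$728.00 + 12.6% × R$1,240.00 = R$884.24
Long-Term Care Levy: cap R$202,740.00 − YTD R$189,650.00 = R$13,090.00 subject; 3.6% × R$13,090.00 = R$471.24
Training Fund Levy: 7.29% × R$13,240.00 = R$965.20
Total: R$884.24 + R$471.24 + R$965.20 = R$2,320.68

R$2,320.68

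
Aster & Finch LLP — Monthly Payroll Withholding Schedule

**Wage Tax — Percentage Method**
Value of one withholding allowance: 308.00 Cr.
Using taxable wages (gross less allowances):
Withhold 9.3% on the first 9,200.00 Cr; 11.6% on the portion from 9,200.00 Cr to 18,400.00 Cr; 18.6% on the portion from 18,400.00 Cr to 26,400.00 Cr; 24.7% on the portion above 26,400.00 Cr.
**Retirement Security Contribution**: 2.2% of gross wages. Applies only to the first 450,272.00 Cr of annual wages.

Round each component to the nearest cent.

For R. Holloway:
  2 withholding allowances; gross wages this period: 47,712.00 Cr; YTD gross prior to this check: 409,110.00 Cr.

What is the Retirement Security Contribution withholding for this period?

Retirement Security Contribution: cap 450,272.00 Cr − YTD 409,110.00 Cr = 41,162.00 Cr subject; 2.2% × 41,162.00 Cr = 905.56 Cr

905.56 Cr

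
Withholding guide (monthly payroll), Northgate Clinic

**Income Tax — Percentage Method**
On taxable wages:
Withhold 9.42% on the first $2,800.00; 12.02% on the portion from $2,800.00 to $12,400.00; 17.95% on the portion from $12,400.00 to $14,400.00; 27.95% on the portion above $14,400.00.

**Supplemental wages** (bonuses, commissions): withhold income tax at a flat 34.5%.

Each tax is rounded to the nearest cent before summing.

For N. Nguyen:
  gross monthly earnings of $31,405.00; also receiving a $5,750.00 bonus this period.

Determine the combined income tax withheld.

Income Tax: taxable = $31,405.00
  $1,776.68 + 27.95% × ($31,405.00 − $14,400.00) = $1,776.68 + 27.95% × $17,005.00 = $6,529.58
Supplemental (34.5% flat on bonus): 34.5% × $5,750.00 = $1,983.75
Total income tax: $6,529.58 + $1,983.75 = $8,513.33

$8,513.33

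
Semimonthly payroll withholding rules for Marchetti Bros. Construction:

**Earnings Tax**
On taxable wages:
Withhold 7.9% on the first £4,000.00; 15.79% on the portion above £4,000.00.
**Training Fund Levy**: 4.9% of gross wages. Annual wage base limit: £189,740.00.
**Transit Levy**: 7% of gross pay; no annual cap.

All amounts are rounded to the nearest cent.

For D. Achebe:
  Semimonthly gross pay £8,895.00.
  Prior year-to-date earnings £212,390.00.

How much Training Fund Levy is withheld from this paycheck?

£0.00

Training Fund Levy: YTD £212,390.00 ≥ cap £189,740.00 → £0.00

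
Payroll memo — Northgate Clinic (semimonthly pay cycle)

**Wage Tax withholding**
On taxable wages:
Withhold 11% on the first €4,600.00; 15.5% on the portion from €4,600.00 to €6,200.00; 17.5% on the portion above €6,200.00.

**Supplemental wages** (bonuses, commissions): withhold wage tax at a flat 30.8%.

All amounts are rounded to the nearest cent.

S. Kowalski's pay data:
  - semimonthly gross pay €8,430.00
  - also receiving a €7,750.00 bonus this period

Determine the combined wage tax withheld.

€3,531.25

Wage Tax: taxable = €8,430.00
  €754.00 + 17.5% × (€8,430.00 − €6,200.00) = €754.00 + 17.5% × €2,230.00 = €1,144.25
Supplemental (30.8% flat on bonus): 30.8% × €7,750.00 = €2,387.00
Total wage tax: €1,144.25 + €2,387.00 = €3,531.25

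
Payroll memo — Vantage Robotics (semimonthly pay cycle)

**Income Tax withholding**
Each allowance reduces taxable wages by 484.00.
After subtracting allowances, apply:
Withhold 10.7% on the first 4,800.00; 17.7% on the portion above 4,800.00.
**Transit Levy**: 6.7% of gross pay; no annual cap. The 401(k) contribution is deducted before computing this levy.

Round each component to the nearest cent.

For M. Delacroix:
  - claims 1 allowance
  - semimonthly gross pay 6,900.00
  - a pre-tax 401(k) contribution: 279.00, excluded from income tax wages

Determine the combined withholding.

1,193.86

Income Tax: taxable = 6,900.00 − 279.00 − 1×484.00 = 6,137.00
  513.60 + 17.7% × (6,137.00 − 4,800.00) = 513.60 + 17.7% × 1,337.00 = 750.25
Transit Levy: 6.7% × 6,621.00 = 443.61
Total: 750.25 + 443.61 = 1,193.86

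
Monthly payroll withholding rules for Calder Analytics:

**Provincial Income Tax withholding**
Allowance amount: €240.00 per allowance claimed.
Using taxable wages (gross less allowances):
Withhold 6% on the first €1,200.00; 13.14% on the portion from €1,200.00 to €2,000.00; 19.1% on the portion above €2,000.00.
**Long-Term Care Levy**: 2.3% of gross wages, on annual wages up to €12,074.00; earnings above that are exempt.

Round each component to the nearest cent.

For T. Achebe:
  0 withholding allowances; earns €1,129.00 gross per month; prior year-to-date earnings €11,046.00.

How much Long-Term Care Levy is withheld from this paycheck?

Long-Term Care Levy: cap €12,074.00 − YTD €11,046.00 = €1,028.00 subject; 2.3% × €1,028.00 = €23.64

€23.64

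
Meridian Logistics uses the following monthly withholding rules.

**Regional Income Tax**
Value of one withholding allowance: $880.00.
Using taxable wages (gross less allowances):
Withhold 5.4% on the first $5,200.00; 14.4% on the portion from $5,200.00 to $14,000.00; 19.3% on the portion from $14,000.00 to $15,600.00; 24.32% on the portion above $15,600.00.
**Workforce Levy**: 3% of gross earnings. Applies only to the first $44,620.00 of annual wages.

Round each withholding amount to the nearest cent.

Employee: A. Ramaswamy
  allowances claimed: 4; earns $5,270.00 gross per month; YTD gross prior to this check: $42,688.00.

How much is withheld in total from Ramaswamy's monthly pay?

$152.46

Regional Income Tax: taxable = $5,270.00 − 4×$880.00 = $1,750.00
  5.4% × $1,750.00 = $94.50
Workforce Levy: cap $44,620.00 − YTD $42,688.00 = $1,932.00 subject; 3% × $1,932.00 = $57.96
Total: $94.50 + $57.96 = $152.46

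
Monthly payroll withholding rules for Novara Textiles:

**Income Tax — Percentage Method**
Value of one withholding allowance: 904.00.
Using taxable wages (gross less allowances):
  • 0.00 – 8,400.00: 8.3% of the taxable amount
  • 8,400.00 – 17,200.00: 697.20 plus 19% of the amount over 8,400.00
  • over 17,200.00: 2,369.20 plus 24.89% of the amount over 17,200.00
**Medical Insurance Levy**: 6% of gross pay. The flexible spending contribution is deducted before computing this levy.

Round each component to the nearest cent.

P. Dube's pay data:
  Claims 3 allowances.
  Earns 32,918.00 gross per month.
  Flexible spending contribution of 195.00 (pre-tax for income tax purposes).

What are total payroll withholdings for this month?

7,521.24

Income Tax: taxable = 32,918.00 − 195.00 − 3×904.00 = 30,011.00
  2,369.20 + 24.89% × (30,011.00 − 17,200.00) = 2,369.20 + 24.89% × 12,811.00 = 5,557.86
Medical Insurance Levy: 6% × 32,723.00 = 1,963.38
Total: 5,557.86 + 1,963.38 = 7,521.24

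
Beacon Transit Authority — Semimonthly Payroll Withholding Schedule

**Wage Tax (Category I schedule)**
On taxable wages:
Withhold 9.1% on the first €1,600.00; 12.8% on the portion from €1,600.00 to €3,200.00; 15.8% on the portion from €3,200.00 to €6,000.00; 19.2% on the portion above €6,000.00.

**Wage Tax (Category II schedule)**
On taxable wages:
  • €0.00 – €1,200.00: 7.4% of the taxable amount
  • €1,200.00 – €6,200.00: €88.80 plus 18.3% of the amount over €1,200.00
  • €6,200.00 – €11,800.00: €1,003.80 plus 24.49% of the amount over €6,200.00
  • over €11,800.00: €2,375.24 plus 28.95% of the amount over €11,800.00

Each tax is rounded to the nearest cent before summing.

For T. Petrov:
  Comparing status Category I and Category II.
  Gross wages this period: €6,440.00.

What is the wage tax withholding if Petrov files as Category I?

Wage Tax (Category I): taxable = €6,440.00
  €792.80 + 19.2% × (€6,440.00 − €6,000.00) = €792.80 + 19.2% × €440.00 = €877.28

€877.28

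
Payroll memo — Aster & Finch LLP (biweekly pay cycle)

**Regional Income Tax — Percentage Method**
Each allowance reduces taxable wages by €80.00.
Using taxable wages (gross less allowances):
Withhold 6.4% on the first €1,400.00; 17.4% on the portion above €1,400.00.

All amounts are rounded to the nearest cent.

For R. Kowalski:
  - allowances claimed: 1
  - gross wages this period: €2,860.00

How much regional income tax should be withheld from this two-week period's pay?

Regional Income Tax: taxable = €2,860.00 − 1×€80.00 = €2,780.00
  €89.60 + 17.4% × (€2,780.00 − €1,400.00) = €89.60 + 17.4% × €1,380.00 = €329.72

€329.72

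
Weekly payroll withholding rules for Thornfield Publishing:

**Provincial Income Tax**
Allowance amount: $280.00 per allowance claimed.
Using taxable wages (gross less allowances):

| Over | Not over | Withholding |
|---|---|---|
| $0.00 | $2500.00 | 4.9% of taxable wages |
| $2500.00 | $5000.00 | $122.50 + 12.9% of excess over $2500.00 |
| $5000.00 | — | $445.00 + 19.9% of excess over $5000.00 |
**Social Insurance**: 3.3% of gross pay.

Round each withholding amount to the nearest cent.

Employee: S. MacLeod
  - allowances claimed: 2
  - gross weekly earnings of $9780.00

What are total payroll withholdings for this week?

$1607.52

Provincial Income Tax: taxable = $9780.00 − 2×$280.00 = $9220.00
  $445.00 + 19.9% × ($9220.00 − $5000.00) = $445.00 + 19.9% × $4220.00 = $1284.78
Social Insurance: 3.3% × $9780.00 = $322.74
Total: $1284.78 + $322.74 = $1607.52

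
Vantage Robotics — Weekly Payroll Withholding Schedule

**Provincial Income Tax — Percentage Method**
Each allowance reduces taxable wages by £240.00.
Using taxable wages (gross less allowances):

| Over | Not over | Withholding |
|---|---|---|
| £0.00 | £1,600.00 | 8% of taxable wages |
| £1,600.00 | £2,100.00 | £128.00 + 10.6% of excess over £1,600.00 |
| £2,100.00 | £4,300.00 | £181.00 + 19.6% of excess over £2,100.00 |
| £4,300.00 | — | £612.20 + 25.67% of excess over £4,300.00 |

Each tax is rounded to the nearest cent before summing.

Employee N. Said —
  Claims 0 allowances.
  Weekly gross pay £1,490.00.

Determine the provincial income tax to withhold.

£119.20

Provincial Income Tax: taxable = £1,490.00
  8% × £1,490.00 = £119.20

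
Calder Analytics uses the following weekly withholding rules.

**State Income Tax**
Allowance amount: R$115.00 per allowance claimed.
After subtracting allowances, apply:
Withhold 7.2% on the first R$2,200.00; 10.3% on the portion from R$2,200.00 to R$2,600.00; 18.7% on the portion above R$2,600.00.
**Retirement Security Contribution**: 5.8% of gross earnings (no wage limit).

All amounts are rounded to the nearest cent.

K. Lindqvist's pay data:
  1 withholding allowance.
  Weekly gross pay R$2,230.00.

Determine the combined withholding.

State Income Tax: taxable = R$2,230.00 − 1×R$115.00 = R$2,115.00
  7.2% × R$2,115.00 = R$152.28
Retirement Security Contribution: 5.8% × R$2,230.00 = R$129.34
Total: R$152.28 + R$129.34 = R$281.62

R$281.62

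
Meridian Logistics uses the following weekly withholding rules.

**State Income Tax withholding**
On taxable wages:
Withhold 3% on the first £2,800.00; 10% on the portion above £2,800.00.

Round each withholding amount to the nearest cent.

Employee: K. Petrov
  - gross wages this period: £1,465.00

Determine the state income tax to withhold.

State Income Tax: taxable = £1,465.00
  3% × £1,465.00 = £43.95

£43.95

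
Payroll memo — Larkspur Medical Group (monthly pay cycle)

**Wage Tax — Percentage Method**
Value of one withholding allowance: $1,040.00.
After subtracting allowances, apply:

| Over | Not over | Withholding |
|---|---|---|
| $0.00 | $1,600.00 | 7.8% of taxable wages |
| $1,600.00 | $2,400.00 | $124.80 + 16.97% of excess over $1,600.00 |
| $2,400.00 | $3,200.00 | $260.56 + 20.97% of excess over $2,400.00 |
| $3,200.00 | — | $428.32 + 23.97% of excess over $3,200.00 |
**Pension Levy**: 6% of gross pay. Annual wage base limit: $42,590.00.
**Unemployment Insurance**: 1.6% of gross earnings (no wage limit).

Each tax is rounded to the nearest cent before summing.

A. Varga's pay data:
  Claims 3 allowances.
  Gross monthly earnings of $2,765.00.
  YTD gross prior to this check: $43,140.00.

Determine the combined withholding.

Wage Tax: taxable = $2,765.00 − 3×$1,040.00 = $-355.00
  Taxable ≤ 0 → $0.00
Pension Levy: YTD $43,140.00 ≥ cap $42,590.00 → $0.00
Unemployment Insurance: 1.6% × $2,765.00 = $44.24
Total: $0.00 + $0.00 + $44.24 = $44.24

$44.24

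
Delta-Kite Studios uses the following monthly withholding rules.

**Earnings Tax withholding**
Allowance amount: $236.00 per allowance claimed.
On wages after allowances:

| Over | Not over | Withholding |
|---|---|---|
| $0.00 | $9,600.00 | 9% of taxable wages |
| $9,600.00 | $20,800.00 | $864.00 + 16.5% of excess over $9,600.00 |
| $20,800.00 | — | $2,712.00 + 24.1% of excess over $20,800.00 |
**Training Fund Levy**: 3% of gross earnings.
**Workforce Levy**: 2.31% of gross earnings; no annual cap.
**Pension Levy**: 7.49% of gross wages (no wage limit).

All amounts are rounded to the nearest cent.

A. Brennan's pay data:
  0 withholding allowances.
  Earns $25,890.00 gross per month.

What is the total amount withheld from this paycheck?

Earnings Tax: taxable = $25,890.00
  $2,712.00 + 24.1% × ($25,890.00 − $20,800.00) = $2,712.00 + 24.1% × $5,090.00 = $3,938.69
Training Fund Levy: 3% × $25,890.00 = $776.70
Workforce Levy: 2.31% × $25,890.00 = $598.06
Pension Levy: 7.49% × $25,890.00 = $1,939.16
Total: $3,938.69 + $776.70 + $598.06 + $1,939.16 = $7,252.61

$7,252.61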